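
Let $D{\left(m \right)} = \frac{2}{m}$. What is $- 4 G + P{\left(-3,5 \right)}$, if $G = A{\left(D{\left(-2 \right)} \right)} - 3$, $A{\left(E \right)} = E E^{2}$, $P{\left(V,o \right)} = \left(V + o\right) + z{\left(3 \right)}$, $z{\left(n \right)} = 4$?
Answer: $22$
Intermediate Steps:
$P{\left(V,o \right)} = 4 + V + o$ ($P{\left(V,o \right)} = \left(V + o\right) + 4 = 4 + V + o$)
$A{\left(E \right)} = E^{3}$
$G = -4$ ($G = \left(\frac{2}{-2}\right)^{3} - 3 = \left(2 \left(- \frac{1}{2}\right)\right)^{3} - 3 = \left(-1\right)^{3} - 3 = -1 - 3 = -4$)
$- 4 G + P{\left(-3,5 \right)} = \left(-4\right) \left(-4\right) + \left(4 - 3 + 5\right) = 16 + 6 = 22$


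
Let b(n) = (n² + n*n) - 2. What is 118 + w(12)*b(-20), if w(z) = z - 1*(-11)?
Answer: 18472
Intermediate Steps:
w(z) = 11 + z (w(z) = z + 11 = 11 + z)
b(n) = -2 + 2*n² (b(n) = (n² + n²) - 2 = 2*n² - 2 = -2 + 2*n²)
118 + w(12)*b(-20) = 118 + (11 + 12)*(-2 + 2*(-20)²) = 118 + 23*(-2 + 2*400) = 118 + 23*(-2 + 800) = 118 + 23*798 = 118 + 18354 = 18472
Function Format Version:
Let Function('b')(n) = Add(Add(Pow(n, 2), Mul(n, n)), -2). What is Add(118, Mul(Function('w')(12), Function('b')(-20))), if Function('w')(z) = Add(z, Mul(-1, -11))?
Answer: 18472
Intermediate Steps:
Function('w')(z) = Add(11, z) (Function('w')(z) = Add(z, 11) = Add(11, z))
Function('b')(n) = Add(-2, Mul(2, Pow(n, 2))) (Function('b')(n) = Add(Add(Pow(n, 2), Pow(n, 2)), -2) = Add(Mul(2, Pow(n, 2)), -2) = Add(-2, Mul(2, Pow(n, 2))))
Add(118, Mul(Function('w')(12), Function('b')(-20))) = Add(118, Mul(Add(11, 12), Add(-2, Mul(2, Pow(-20, 2))))) = Add(118, Mul(23, Add(-2, Mul(2, 400)))) = Add(118, Mul(23, Add(-2, 800))) = Add(118, Mul(23, 798)) = Add(118, 18354) = 18472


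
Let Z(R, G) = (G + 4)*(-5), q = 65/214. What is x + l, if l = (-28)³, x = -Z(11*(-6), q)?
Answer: -4693123/214 ≈ -21930.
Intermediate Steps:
q = 65/214 (q = 65*(1/214) = 65/214 ≈ 0.30374)
Z(R, G) = -20 - 5*G (Z(R, G) = (4 + G)*(-5) = -20 - 5*G)
x = 4605/214 (x = -(-20 - 5*65/214) = -(-20 - 325/214) = -1*(-4605/214) = 4605/214 ≈ 21.519)
l = -21952
x + l = 4605/214 - 21952 = -4693123/214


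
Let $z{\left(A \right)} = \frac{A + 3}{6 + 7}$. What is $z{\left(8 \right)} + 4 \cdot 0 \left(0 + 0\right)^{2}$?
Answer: $\frac{11}{13} \approx 0.84615$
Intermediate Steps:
$z{\left(A \right)} = \frac{3}{13} + \frac{A}{13}$ ($z{\left(A \right)} = \frac{3 + A}{13} = \left(3 + A\right) \frac{1}{13} = \frac{3}{13} + \frac{A}{13}$)
$z{\left(8 \right)} + 4 \cdot 0 \left(0 + 0\right)^{2} = \left(\frac{3}{13} + \frac{1}{13} \cdot 8\right) + 4 \cdot 0 \left(0 + 0\right)^{2} = \left(\frac{3}{13} + \frac{8}{13}\right) + 0 \cdot 0^{2} = \frac{11}{13} + 0 \cdot 0 = \frac{11}{13} + 0 = \frac{11}{13}$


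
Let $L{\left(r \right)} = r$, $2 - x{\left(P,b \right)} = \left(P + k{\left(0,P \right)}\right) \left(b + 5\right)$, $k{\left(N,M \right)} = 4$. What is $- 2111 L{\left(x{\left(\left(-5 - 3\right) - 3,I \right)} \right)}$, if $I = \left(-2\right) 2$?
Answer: $-18999$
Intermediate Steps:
$I = -4$
$x{\left(P,b \right)} = 2 - \left(4 + P\right) \left(5 + b\right)$ ($x{\left(P,b \right)} = 2 - \left(P + 4\right) \left(b + 5\right) = 2 - \left(4 + P\right) \left(5 + b\right)$)
$- 2111 L{\left(x{\left(\left(-5 - 3\right) - 3,I \right)} \right)} = - 2111 \left(-18 - 5 \left(\left(-5 - 3\right) - 3\right) - -16 - \left(\left(-5 - 3\right) - 3\right) \left(-4\right)\right) = - 2111 \left(-18 - 5 \left(-8 - 3\right) + 16 - \left(-8 - 3\right) \left(-4\right)\right) = - 2111 \left(-18 - -55 + 16 - \left(-11\right) \left(-4\right)\right) = - 2111 \left(-18 + 55 + 16 - 44\right) = \left(-2111\right) 9 = -18999$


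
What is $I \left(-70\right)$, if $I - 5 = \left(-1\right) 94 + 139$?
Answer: $-3500$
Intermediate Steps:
$I = 50$ ($I = 5 + \left(\left(-1\right) 94 + 139\right) = 5 + \left(-94 + 139\right) = 5 + 45 = 50$)
$I \left(-70\right) = 50 \left(-70\right) = -3500$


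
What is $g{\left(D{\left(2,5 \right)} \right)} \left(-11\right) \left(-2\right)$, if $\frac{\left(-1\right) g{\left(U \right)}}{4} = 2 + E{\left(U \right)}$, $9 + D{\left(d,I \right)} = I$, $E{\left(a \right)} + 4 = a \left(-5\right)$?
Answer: $-1584$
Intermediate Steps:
$E{\left(a \right)} = -4 - 5 a$ ($E{\left(a \right)} = -4 + a \left(-5\right) = -4 - 5 a$)
$D{\left(d,I \right)} = -9 + I$
$g{\left(U \right)} = 8 + 20 U$ ($g{\left(U \right)} = - 4 \left(2 - \left(4 + 5 U\right)\right) = - 4 \left(-2 - 5 U\right) = 8 + 20 U$)
$g{\left(D{\left(2,5 \right)} \right)} \left(-11\right) \left(-2\right) = \left(8 + 20 \left(-9 + 5\right)\right) \left(-11\right) \left(-2\right) = \left(8 + 20 \left(-4\right)\right) \left(-11\right) \left(-2\right) = \left(8 - 80\right) \left(-11\right) \left(-2\right) = \left(-72\right) \left(-11\right) \left(-2\right) = 792 \left(-2\right) = -1584$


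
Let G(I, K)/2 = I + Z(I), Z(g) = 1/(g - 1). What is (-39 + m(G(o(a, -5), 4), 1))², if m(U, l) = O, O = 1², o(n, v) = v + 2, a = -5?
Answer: 1444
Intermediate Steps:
Z(g) = 1/(-1 + g)
o(n, v) = 2 + v
G(I, K) = 2*I + 2/(-1 + I) (G(I, K) = 2*(I + 1/(-1 + I)) = 2*I + 2/(-1 + I))
O = 1
m(U, l) = 1
(-39 + m(G(o(a, -5), 4), 1))² = (-39 + 1)² = (-38)² = 1444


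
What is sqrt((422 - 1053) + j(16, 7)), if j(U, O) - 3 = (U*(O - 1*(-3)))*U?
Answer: 2*sqrt(483) ≈ 43.955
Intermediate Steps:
j(U, O) = 3 + U**2*(3 + O) (j(U, O) = 3 + (U*(O - 1*(-3)))*U = 3 + (U*(O + 3))*U = 3 + (U*(3 + O))*U = 3 + U**2*(3 + O))
sqrt((422 - 1053) + j(16, 7)) = sqrt((422 - 1053) + (3 + 3*16**2 + 7*16**2)) = sqrt(-631 + (3 + 3*256 + 7*256)) = sqrt(-631 + (3 + 768 + 1792)) = sqrt(-631 + 2563) = sqrt(1932) = 2*sqrt(483)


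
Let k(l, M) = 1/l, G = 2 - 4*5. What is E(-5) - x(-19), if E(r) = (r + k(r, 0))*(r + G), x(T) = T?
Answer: 693/5 ≈ 138.60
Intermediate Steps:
G = -18 (G = 2 - 20 = -18)
E(r) = (-18 + r)*(r + 1/r) (E(r) = (r + 1/r)*(r - 18) = (r + 1/r)*(-18 + r) = (-18 + r)*(r + 1/r))
E(-5) - x(-19) = (1 + (-5)² - 18*(-5) - 18/(-5)) - 1*(-19) = (1 + 25 + 90 - 18*(-⅕)) + 19 = (1 + 25 + 90 + 18/5) + 19 = 598/5 + 19 = 693/5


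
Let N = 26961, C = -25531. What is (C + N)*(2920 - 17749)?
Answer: -21205470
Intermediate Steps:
(C + N)*(2920 - 17749) = (-25531 + 26961)*(2920 - 17749) = 1430*(-14829) = -21205470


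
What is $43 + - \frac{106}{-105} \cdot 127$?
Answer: $\frac{17977}{105} \approx 171.21$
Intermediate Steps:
$43 + - \frac{106}{-105} \cdot 127 = 43 + \left(-106\right) \left(- \frac{1}{105}\right) 127 = 43 + \frac{106}{105} \cdot 127 = 43 + \frac{13462}{105} = \frac{17977}{105}$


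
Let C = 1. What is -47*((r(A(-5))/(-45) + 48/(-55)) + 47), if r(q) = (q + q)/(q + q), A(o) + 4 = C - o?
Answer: -1072634/495 ≈ -2166.9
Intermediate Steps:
A(o) = -3 - o (A(o) = -4 + (1 - o) = -3 - o)
r(q) = 1 (r(q) = (2*q)/((2*q)) = (2*q)*(1/(2*q)) = 1)
-47*((r(A(-5))/(-45) + 48/(-55)) + 47) = -47*((1/(-45) + 48/(-55)) + 47) = -47*((1*(-1/45) + 48*(-1/55)) + 47) = -47*((-1/45 - 48/55) + 47) = -47*(-443/495 + 47) = -47*22822/495 = -1072634/495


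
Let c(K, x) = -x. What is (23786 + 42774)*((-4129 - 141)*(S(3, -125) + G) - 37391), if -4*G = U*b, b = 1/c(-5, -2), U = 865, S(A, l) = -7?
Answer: 30231069440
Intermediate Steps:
b = ½ (b = 1/(-1*(-2)) = 1/2 = ½ ≈ 0.50000)
G = -865/8 (G = -865/(4*2) = -¼*865/2 = -865/8 ≈ -108.13)
(23786 + 42774)*((-4129 - 141)*(S(3, -125) + G) - 37391) = (23786 + 42774)*((-4129 - 141)*(-7 - 865/8) - 37391) = 66560*(-4270*(-921/8) - 37391) = 66560*(1966335/4 - 37391) = 66560*(1816771/4) = 30231069440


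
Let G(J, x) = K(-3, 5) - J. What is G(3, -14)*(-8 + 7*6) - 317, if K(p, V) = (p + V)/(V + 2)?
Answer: -2865/7 ≈ -409.29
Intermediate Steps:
K(p, V) = (V + p)/(2 + V)
G(J, x) = 2/7 - J (G(J, x) = (5 - 3)/(2 + 5) - J = 2/7 - J)
G(3, -14)*(-8 + 7*6) - 317 = (2/7 - 1*3)*(-8 + 7*6) - 317 = (2/7 - 3)*(-8 + 42) - 317 = -19/7*34 - 317 = -646/7 - 317 = -2865/7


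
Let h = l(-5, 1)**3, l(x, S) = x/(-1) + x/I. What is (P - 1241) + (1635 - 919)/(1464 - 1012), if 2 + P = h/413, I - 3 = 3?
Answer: -12512332615/10080504 ≈ -1241.2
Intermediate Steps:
I = 6 (I = 3 + 3 = 6)
l(x, S) = -5*x/6 (l(x, S) = x/(-1) + x/6 = x*(-1) + x*(1/6) = -x + x/6 = -5*x/6)
h = 15625/216 (h = (-5/6*(-5))**3 = (25/6)**3 = 15625/216 ≈ 72.338)
P = -162791/89208 (P = -2 + (15625/216)/413 = -2 + (15625/216)*(1/413) = -2 + 15625/89208 = -162791/89208 ≈ -1.8248)
(P - 1241) + (1635 - 919)/(1464 - 1012) = (-162791/89208 - 1241) + (1635 - 919)/(1464 - 1012) = -110869919/89208 + 716/452 = -110869919/89208 + 716*(1/452) = -110869919/89208 + 179/113 = -12512332615/10080504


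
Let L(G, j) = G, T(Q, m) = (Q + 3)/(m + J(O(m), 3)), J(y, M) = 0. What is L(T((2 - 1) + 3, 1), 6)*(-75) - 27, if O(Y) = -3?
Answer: -552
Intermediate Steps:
T(Q, m) = (3 + Q)/m (T(Q, m) = (Q + 3)/(m + 0) = (3 + Q)/m)
L(T((2 - 1) + 3, 1), 6)*(-75) - 27 = ((3 + ((2 - 1) + 3))/1)*(-75) - 27 = (1*(3 + (1 + 3)))*(-75) - 27 = (1*(3 + 4))*(-75) - 27 = (1*7)*(-75) - 27 = 7*(-75) - 27 = -525 - 27 = -552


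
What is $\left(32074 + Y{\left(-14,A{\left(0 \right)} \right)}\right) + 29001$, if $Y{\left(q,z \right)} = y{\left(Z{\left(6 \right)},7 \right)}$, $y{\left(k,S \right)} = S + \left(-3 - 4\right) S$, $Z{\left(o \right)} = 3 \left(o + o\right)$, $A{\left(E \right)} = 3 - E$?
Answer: $61033$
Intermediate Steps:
$Z{\left(o \right)} = 6 o$ ($Z{\left(o \right)} = 3 \cdot 2 o = 6 o$)
$y{\left(k,S \right)} = - 6 S$ ($y{\left(k,S \right)} = S - 7 S = - 6 S$)
$Y{\left(q,z \right)} = -42$ ($Y{\left(q,z \right)} = \left(-6\right) 7 = -42$)
$\left(32074 + Y{\left(-14,A{\left(0 \right)} \right)}\right) + 29001 = \left(32074 - 42\right) + 29001 = 32032 + 29001 = 61033$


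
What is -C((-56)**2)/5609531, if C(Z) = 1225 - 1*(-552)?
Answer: -1777/5609531 ≈ -0.00031678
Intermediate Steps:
C(Z) = 1777 (C(Z) = 1225 + 552 = 1777)
-C((-56)**2)/5609531 = -1*1777/5609531 = -1777*1/5609531 = -1777/5609531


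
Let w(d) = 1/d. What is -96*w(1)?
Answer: -96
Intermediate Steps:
w(d) = 1/d
-96*w(1) = -96/1 = -96*1 = -96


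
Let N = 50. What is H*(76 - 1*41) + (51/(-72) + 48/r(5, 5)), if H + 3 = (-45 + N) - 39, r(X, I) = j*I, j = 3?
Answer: -155101/120 ≈ -1292.5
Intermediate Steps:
r(X, I) = 3*I
H = -37 (H = -3 + ((-45 + 50) - 39) = -3 + (5 - 39) = -3 - 34 = -37)
H*(76 - 1*41) + (51/(-72) + 48/r(5, 5)) = -37*(76 - 1*41) + (51/(-72) + 48/((3*5))) = -37*(76 - 41) + (51*(-1/72) + 48/15) = -37*35 + (-17/24 + 48*(1/15)) = -1295 + (-17/24 + 16/5) = -1295 + 299/120 = -155101/120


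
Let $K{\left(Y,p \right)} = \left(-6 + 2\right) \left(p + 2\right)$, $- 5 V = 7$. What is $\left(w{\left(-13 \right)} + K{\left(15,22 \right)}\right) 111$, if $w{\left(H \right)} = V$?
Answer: $- \frac{54057}{5} \approx -10811.0$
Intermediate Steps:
$V = - \frac{7}{5}$ ($V = \left(- \frac{1}{5}\right) 7 = - \frac{7}{5} \approx -1.4$)
$K{\left(Y,p \right)} = -8 - 4 p$ ($K{\left(Y,p \right)} = - 4 \left(2 + p\right) = -8 - 4 p$)
$w{\left(H \right)} = - \frac{7}{5}$
$\left(w{\left(-13 \right)} + K{\left(15,22 \right)}\right) 111 = \left(- \frac{7}{5} - 96\right) 111 = \left(- \frac{487}{5}\right) 111 = - \frac{54057}{5}$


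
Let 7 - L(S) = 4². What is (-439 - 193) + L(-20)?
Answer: -641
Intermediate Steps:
L(S) = -9 (L(S) = 7 - 1*4² = 7 - 1*16 = 7 - 16 = -9)
(-439 - 193) + L(-20) = (-439 - 193) - 9 = -632 - 9 = -641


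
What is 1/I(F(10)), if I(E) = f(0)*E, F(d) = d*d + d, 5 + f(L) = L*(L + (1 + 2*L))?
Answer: -1/550 ≈ -0.0018182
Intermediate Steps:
f(L) = -5 + L*(1 + 3*L) (f(L) = -5 + L*(L + (1 + 2*L)) = -5 + L*(1 + 3*L))
F(d) = d + d² (F(d) = d² + d = d + d²)
I(E) = -5*E (I(E) = (-5 + 0 + 3*0²)*E = (-5 + 0 + 3*0)*E = (-5 + 0 + 0)*E = -5*E)
1/I(F(10)) = 1/(-50*(1 + 10)) = 1/(-50*11) = 1/(-5*110) = 1/(-550) = -1/550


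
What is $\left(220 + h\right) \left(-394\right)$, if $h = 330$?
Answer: $-216700$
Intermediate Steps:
$\left(220 + h\right) \left(-394\right) = \left(220 + 330\right) \left(-394\right) = 550 \left(-394\right) = -216700$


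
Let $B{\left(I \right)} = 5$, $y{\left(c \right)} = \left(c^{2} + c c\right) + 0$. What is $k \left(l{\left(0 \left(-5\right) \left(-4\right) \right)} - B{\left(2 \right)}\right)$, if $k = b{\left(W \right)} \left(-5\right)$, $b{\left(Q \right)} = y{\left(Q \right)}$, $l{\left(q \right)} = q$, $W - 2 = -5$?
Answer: $450$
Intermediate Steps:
$W = -3$ ($W = 2 - 5 = -3$)
$y{\left(c \right)} = 2 c^{2}$ ($y{\left(c \right)} = \left(c^{2} + c^{2}\right) + 0 = 2 c^{2} + 0 = 2 c^{2}$)
$b{\left(Q \right)} = 2 Q^{2}$
$k = -90$ ($k = 2 \left(-3\right)^{2} \left(-5\right) = 2 \cdot 9 \left(-5\right) = 18 \left(-5\right) = -90$)
$k \left(l{\left(0 \left(-5\right) \left(-4\right) \right)} - B{\left(2 \right)}\right) = - 90 \left(0 \left(-5\right) \left(-4\right) - 5\right) = - 90 \left(0 \left(-4\right) - 5\right) = - 90 \left(0 - 5\right) = \left(-90\right) \left(-5\right) = 450$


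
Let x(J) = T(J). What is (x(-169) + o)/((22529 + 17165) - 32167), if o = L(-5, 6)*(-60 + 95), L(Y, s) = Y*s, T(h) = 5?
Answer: -1045/7527 ≈ -0.13883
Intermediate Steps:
x(J) = 5
o = -1050 (o = (-5*6)*(-60 + 95) = -30*35 = -1050)
(x(-169) + o)/((22529 + 17165) - 32167) = (5 - 1050)/((22529 + 17165) - 32167) = -1045/(39694 - 32167) = -1045/7527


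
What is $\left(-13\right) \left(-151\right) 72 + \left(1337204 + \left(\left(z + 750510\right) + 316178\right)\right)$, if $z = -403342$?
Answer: $2141886$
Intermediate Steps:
$\left(-13\right) \left(-151\right) 72 + \left(1337204 + \left(\left(z + 750510\right) + 316178\right)\right) = \left(-13\right) \left(-151\right) 72 + \left(1337204 + \left(\left(-403342 + 750510\right) + 316178\right)\right) = 1963 \cdot 72 + \left(1337204 + \left(347168 + 316178\right)\right) = 141336 + \left(1337204 + 663346\right) = 141336 + 2000550 = 2141886$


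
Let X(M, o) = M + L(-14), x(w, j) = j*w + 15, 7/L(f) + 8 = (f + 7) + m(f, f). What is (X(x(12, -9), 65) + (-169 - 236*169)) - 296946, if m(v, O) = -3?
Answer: -6067663/18 ≈ -3.3709e+5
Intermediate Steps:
L(f) = 7/(-4 + f) (L(f) = 7/(-8 + ((f + 7) - 3)) = 7/(-8 + ((7 + f) - 3)) = 7/(-8 + (4 + f)) = 7/(-4 + f))
x(w, j) = 15 + j*w
X(M, o) = -7/18 + M (X(M, o) = M + 7/(-4 - 14) = M + 7/(-18) = M + 7*(-1/18) = M - 7/18 = -7/18 + M)
(X(x(12, -9), 65) + (-169 - 236*169)) - 296946 = ((-7/18 + (15 - 9*12)) + (-169 - 236*169)) - 296946 = ((-7/18 + (15 - 108)) + (-169 - 39884)) - 296946 = ((-7/18 - 93) - 40053) - 296946 = (-1681/18 - 40053) - 296946 = -722635/18 - 296946 = -6067663/18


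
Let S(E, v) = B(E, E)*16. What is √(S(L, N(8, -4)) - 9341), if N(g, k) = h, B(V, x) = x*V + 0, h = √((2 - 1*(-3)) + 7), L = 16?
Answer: I*√5245 ≈ 72.422*I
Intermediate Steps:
h = 2*√3 (h = √((2 + 3) + 7) = √(5 + 7) = √12 = 2*√3 ≈ 3.4641)
B(V, x) = V*x (B(V, x) = V*x + 0 = V*x)
N(g, k) = 2*√3
S(E, v) = 16*E² (S(E, v) = (E*E)*16 = E²*16 = 16*E²)
√(S(L, N(8, -4)) - 9341) = √(16*16² - 9341) = √(16*256 - 9341) = √(4096 - 9341) = √(-5245) = I*√5245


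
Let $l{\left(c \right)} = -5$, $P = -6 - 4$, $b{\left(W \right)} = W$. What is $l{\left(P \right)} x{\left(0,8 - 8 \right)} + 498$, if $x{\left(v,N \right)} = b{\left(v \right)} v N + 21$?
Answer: $393$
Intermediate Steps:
$P = -10$
$x{\left(v,N \right)} = 21 + N v^{2}$ ($x{\left(v,N \right)} = v v N + 21 = v^{2} N + 21 = N v^{2} + 21 = 21 + N v^{2}$)
$l{\left(P \right)} x{\left(0,8 - 8 \right)} + 498 = - 5 \left(21 + \left(8 - 8\right) 0^{2}\right) + 498 = - 5 \left(21 + \left(8 - 8\right) 0\right) + 498 = - 5 \left(21 + 0 \cdot 0\right) + 498 = - 5 \left(21 + 0\right) + 498 = \left(-5\right) 21 + 498 = -105 + 498 = 393$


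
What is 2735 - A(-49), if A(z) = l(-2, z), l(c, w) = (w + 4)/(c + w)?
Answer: 46480/17 ≈ 2734.1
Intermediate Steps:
l(c, w) = (4 + w)/(c + w)
A(z) = (4 + z)/(-2 + z)
2735 - A(-49) = 2735 - (4 - 49)/(-2 - 49) = 2735 - (-45)/(-51) = 2735 - (-1)*(-45)/51 = 2735 - 1*15/17 = 2735 - 15/17 = 46480/17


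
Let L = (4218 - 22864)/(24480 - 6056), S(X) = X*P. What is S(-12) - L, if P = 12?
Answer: -1317205/9212 ≈ -142.99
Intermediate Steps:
S(X) = 12*X (S(X) = X*12 = 12*X)
L = -9323/9212 (L = -18646/18424 = -18646*1/18424 = -9323/9212 ≈ -1.0120)
S(-12) - L = 12*(-12) - 1*(-9323/9212) = -144 + 9323/9212 = -1317205/9212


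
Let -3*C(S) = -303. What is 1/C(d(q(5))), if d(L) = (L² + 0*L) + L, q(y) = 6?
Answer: 1/101 ≈ 0.0099010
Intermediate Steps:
d(L) = L + L² (d(L) = (L² + 0) + L = L² + L = L + L²)
C(S) = 101 (C(S) = -⅓*(-303) = 101)
1/C(d(q(5))) = 1/101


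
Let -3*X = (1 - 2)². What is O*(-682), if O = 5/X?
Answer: 10230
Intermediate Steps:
X = -⅓ (X = -(1 - 2)²/3 = -⅓*(-1)² = -⅓*1 = -⅓ ≈ -0.33333)
O = -15 (O = 5/(-⅓) = 5*(-3) = -15)
O*(-682) = -15*(-682) = 10230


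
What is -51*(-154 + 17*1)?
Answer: 6987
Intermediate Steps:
-51*(-154 + 17*1) = -51*(-154 + 17) = -51*(-137) = 6987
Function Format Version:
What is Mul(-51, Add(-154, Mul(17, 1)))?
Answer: 6987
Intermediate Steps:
Mul(-51, Add(-154, Mul(17, 1))) = Mul(-51, Add(-154, 17)) = Mul(-51, -137) = 6987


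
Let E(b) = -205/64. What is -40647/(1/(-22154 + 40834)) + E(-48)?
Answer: -48594301645/64 ≈ -7.5929e+8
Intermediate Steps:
E(b) = -205/64 (E(b) = -205*1/64 = -205/64)
-40647/(1/(-22154 + 40834)) + E(-48) = -40647/(1/(-22154 + 40834)) - 205/64 = -40647/(1/18680) - 205/64 = -40647/1/18680 - 205/64 = -40647*18680 - 205/64 = -759285960 - 205/64 = -48594301645/64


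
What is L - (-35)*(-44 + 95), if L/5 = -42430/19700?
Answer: 699047/394 ≈ 1774.2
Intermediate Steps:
L = -4243/394 (L = 5*(-42430/19700) = 5*(-42430*1/19700) = 5*(-4243/1970) = -4243/394 ≈ -10.769)
L - (-35)*(-44 + 95) = -4243/394 - (-35)*(-44 + 95) = -4243/394 - (-35)*51 = -4243/394 - 1*(-1785) = -4243/394 + 1785 = 699047/394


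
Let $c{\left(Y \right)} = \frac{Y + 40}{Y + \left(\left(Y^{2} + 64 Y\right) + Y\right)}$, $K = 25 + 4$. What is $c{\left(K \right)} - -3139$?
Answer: $\frac{8648014}{2755} \approx 3139.0$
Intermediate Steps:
$K = 29$
$c{\left(Y \right)} = \frac{40 + Y}{Y^{2} + 66 Y}$ ($c{\left(Y \right)} = \frac{40 + Y}{Y + \left(Y^{2} + 65 Y\right)} = \frac{40 + Y}{Y^{2} + 66 Y}$)
$c{\left(K \right)} - -3139 = \frac{40 + 29}{29 \left(66 + 29\right)} - -3139 = \frac{1}{29} \cdot \frac{1}{95} \cdot 69 + 3139 = \frac{69}{2755} + 3139 = \frac{8648014}{2755}$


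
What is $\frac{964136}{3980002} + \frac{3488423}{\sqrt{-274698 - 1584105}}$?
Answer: $\frac{482068}{1990001} - \frac{3488423 i \sqrt{1858803}}{1858803} \approx 0.24225 - 2558.7 i$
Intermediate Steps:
$\frac{964136}{3980002} + \frac{3488423}{\sqrt{-274698 - 1584105}} = 964136 \cdot \frac{1}{3980002} + \frac{3488423}{\sqrt{-1858803}} = \frac{482068}{1990001} + \frac{3488423}{i \sqrt{1858803}} = \frac{482068}{1990001} + 3488423 \left(- \frac{i \sqrt{1858803}}{1858803}\right) = \frac{482068}{1990001} - \frac{3488423 i \sqrt{1858803}}{1858803}$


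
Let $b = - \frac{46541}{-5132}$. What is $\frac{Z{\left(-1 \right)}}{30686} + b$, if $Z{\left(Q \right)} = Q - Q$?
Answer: $\frac{46541}{5132} \approx 9.0688$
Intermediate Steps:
$Z{\left(Q \right)} = 0$
$b = \frac{46541}{5132}$ ($b = \left(-46541\right) \left(- \frac{1}{5132}\right) = \frac{46541}{5132} \approx 9.0688$)
$\frac{Z{\left(-1 \right)}}{30686} + b = \frac{0}{30686} + \frac{46541}{5132} = 0 \cdot \frac{1}{30686} + \frac{46541}{5132} = 0 + \frac{46541}{5132} = \frac{46541}{5132}$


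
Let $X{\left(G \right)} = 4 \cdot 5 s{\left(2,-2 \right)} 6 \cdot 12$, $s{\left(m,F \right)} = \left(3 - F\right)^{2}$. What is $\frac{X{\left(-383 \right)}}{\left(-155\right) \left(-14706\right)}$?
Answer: $\frac{400}{25327} \approx 0.015793$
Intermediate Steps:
$X{\left(G \right)} = 36000$ ($X{\left(G \right)} = 4 \cdot 5 \left(-3 - 2\right)^{2} \cdot 6 \cdot 12 = 4 \cdot 5 \left(-5\right)^{2} \cdot 6 \cdot 12 = 4 \cdot 5 \cdot 25 \cdot 6 \cdot 12 = 4 \cdot 125 \cdot 6 \cdot 12 = 4 \cdot 750 \cdot 12 = 3000 \cdot 12 = 36000$)
$\frac{X{\left(-383 \right)}}{\left(-155\right) \left(-14706\right)} = \frac{36000}{\left(-155\right) \left(-14706\right)} = \frac{36000}{2279430} = 36000 \cdot \frac{1}{2279430} = \frac{400}{25327}$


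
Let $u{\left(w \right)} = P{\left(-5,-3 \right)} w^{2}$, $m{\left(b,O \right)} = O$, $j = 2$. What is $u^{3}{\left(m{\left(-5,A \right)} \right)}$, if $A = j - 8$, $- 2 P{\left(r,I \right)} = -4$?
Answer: $373248$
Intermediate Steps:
$P{\left(r,I \right)} = 2$ ($P{\left(r,I \right)} = \left(- \frac{1}{2}\right) \left(-4\right) = 2$)
$A = -6$ ($A = 2 - 8 = -6$)
$u{\left(w \right)} = 2 w^{2}$
$u^{3}{\left(m{\left(-5,A \right)} \right)} = \left(2 \left(-6\right)^{2}\right)^{3} = \left(2 \cdot 36\right)^{3} = 72^{3} = 373248$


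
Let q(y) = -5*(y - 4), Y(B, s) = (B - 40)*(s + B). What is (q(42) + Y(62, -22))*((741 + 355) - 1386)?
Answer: -200100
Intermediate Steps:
Y(B, s) = (-40 + B)*(B + s)
q(y) = 20 - 5*y (q(y) = -5*(-4 + y) = 20 - 5*y)
(q(42) + Y(62, -22))*((741 + 355) - 1386) = ((20 - 5*42) + (62² - 40*62 - 40*(-22) + 62*(-22)))*((741 + 355) - 1386) = ((20 - 210) + (3844 - 2480 + 880 - 1364))*(1096 - 1386) = (-190 + 880)*(-290) = 690*(-290) = -200100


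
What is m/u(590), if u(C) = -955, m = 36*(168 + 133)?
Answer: -10836/955 ≈ -11.347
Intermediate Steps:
m = 10836 (m = 36*301 = 10836)
m/u(590) = 10836/(-955) = 10836*(-1/955) = -10836/955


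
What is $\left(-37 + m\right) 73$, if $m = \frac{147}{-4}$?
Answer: $- \frac{21535}{4} \approx -5383.8$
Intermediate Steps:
$m = - \frac{147}{4}$ ($m = 147 \left(- \frac{1}{4}\right) = - \frac{147}{4} \approx -36.75$)
$\left(-37 + m\right) 73 = \left(-37 - \frac{147}{4}\right) 73 = \left(- \frac{295}{4}\right) 73 = - \frac{21535}{4}$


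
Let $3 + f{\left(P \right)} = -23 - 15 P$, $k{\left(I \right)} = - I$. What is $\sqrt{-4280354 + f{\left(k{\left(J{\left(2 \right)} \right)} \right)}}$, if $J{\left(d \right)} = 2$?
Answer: $5 i \sqrt{171214} \approx 2068.9 i$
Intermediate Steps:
$f{\left(P \right)} = -26 - 15 P$ ($f{\left(P \right)} = -3 - \left(23 + 15 P\right) = -26 - 15 P$)
$\sqrt{-4280354 + f{\left(k{\left(J{\left(2 \right)} \right)} \right)}} = \sqrt{-4280354 - \left(26 + 15 \left(\left(-1\right) 2\right)\right)} = \sqrt{-4280354 - -4} = \sqrt{-4280354 + \left(-26 + 30\right)} = \sqrt{-4280354 + 4} = \sqrt{-4280350} = 5 i \sqrt{171214}$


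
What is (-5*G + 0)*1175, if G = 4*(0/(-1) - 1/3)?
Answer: 23500/3 ≈ 7833.3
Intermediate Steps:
G = -4/3 (G = 4*(0*(-1) - 1*⅓) = 4*(0 - ⅓) = 4*(-⅓) = -4/3 ≈ -1.3333)
(-5*G + 0)*1175 = (-5*(-4/3) + 0)*1175 = (20/3 + 0)*1175 = (20/3)*1175 = 23500/3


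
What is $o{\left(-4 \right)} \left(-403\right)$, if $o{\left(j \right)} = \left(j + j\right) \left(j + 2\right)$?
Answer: $-6448$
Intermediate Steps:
$o{\left(j \right)} = 2 j \left(2 + j\right)$
$o{\left(-4 \right)} \left(-403\right) = 2 \left(-4\right) \left(2 - 4\right) \left(-403\right) = 2 \left(-4\right) \left(-2\right) \left(-403\right) = 16 \left(-403\right) = -6448$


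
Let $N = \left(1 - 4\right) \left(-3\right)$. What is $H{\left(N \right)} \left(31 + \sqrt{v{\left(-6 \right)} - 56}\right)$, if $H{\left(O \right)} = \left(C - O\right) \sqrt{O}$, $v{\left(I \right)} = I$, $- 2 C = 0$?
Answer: $-837 - 27 i \sqrt{62} \approx -837.0 - 212.6 i$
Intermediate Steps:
$C = 0$ ($C = \left(- \frac{1}{2}\right) 0 = 0$)
$N = 9$ ($N = \left(-3\right) \left(-3\right) = 9$)
$H{\left(O \right)} = - O^{\frac{3}{2}}$ ($H{\left(O \right)} = \left(0 - O\right) \sqrt{O} = - O \sqrt{O} = - O^{\frac{3}{2}}$)
$H{\left(N \right)} \left(31 + \sqrt{v{\left(-6 \right)} - 56}\right) = - 9^{\frac{3}{2}} \left(31 + \sqrt{-6 - 56}\right) = \left(-1\right) 27 \left(31 + \sqrt{-62}\right) = - 27 \left(31 + i \sqrt{62}\right) = -837 - 27 i \sqrt{62}$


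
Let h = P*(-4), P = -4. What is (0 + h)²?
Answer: 256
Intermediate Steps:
h = 16 (h = -4*(-4) = 16)
(0 + h)² = (0 + 16)² = 16² = 256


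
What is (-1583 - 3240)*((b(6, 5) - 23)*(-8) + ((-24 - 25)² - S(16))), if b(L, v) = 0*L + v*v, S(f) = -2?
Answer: -11512501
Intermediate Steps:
b(L, v) = v² (b(L, v) = 0 + v² = v²)
(-1583 - 3240)*((b(6, 5) - 23)*(-8) + ((-24 - 25)² - S(16))) = (-1583 - 3240)*((5² - 23)*(-8) + ((-24 - 25)² - 1*(-2))) = -4823*((25 - 23)*(-8) + ((-49)² + 2)) = -4823*(2*(-8) + (2401 + 2)) = -4823*(-16 + 2403) = -4823*2387 = -11512501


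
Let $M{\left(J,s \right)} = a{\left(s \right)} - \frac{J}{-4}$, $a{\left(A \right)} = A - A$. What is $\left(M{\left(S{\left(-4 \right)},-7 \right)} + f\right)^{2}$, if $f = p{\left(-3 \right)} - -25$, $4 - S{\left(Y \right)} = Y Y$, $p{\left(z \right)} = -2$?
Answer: $400$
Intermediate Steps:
$S{\left(Y \right)} = 4 - Y^{2}$ ($S{\left(Y \right)} = 4 - Y Y = 4 - Y^{2}$)
$f = 23$ ($f = -2 - -25 = -2 + 25 = 23$)
$a{\left(A \right)} = 0$
$M{\left(J,s \right)} = \frac{J}{4}$ ($M{\left(J,s \right)} = 0 - \frac{J}{-4} = 0 - J \left(- \frac{1}{4}\right) = 0 - - \frac{J}{4} = 0 + \frac{J}{4} = \frac{J}{4}$)
$\left(M{\left(S{\left(-4 \right)},-7 \right)} + f\right)^{2} = \left(\frac{4 - \left(-4\right)^{2}}{4} + 23\right)^{2} = \left(\frac{4 - 16}{4} + 23\right)^{2} = \left(\frac{1}{4} \left(-12\right) + 23\right)^{2} = \left(-3 + 23\right)^{2} = 20^{2} = 400$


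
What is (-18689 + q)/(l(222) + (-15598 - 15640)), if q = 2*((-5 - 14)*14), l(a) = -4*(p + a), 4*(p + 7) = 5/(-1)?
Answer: 19221/32093 ≈ 0.59892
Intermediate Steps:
p = -33/4 (p = -7 + (5/(-1))/4 = -7 + (5*(-1))/4 = -7 + (1/4)*(-5) = -7 - 5/4 = -33/4 ≈ -8.2500)
l(a) = 33 - 4*a (l(a) = -4*(-33/4 + a) = 33 - 4*a)
q = -532 (q = 2*(-19*14) = 2*(-266) = -532)
(-18689 + q)/(l(222) + (-15598 - 15640)) = (-18689 - 532)/((33 - 4*222) + (-15598 - 15640)) = -19221/((33 - 888) - 31238) = -19221/(-855 - 31238) = -19221/(-32093) = -19221*(-1/32093) = 19221/32093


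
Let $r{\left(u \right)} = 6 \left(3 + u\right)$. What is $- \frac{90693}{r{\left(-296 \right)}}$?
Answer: $\frac{30231}{586} \approx 51.589$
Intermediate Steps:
$r{\left(u \right)} = 18 + 6 u$
$- \frac{90693}{r{\left(-296 \right)}} = - \frac{90693}{18 + 6 \left(-296\right)} = - \frac{90693}{18 - 1776} = - \frac{90693}{-1758} = \left(-90693\right) \left(- \frac{1}{1758}\right) = \frac{30231}{586}$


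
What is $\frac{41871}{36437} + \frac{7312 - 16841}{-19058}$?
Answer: $\frac{120179}{72874} \approx 1.6491$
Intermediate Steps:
$\frac{41871}{36437} + \frac{7312 - 16841}{-19058} = 41871 \cdot \frac{1}{36437} + \left(7312 - 16841\right) \left(- \frac{1}{19058}\right) = \frac{41871}{36437} - - \frac{1}{2} = \frac{41871}{36437} + \frac{1}{2} = \frac{120179}{72874}$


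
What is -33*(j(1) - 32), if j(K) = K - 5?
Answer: 1188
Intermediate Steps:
j(K) = -5 + K
-33*(j(1) - 32) = -33*((-5 + 1) - 32) = -33*(-4 - 32) = -33*(-36) = -1*(-1188) = 1188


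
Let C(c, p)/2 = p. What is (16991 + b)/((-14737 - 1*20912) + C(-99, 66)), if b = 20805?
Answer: -37796/35517 ≈ -1.0642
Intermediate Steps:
C(c, p) = 2*p
(16991 + b)/((-14737 - 1*20912) + C(-99, 66)) = (16991 + 20805)/((-14737 - 1*20912) + 2*66) = 37796/((-14737 - 20912) + 132) = 37796/(-35649 + 132) = 37796/(-35517) = 37796*(-1/35517) = -37796/35517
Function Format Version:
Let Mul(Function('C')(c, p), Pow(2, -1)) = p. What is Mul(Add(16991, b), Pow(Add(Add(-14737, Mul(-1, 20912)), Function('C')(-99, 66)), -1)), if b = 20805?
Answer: Rational(-37796, 35517) ≈ -1.0642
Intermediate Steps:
Function('C')(c, p) = Mul(2, p)
Mul(Add(16991, b), Pow(Add(Add(-14737, Mul(-1, 20912)), Function('C')(-99, 66)), -1)) = Mul(Add(16991, 20805), Pow(Add(Add(-14737, Mul(-1, 20912)), Mul(2, 66)), -1)) = Mul(37796, Pow(Add(Add(-14737, -20912), 132), -1)) = Mul(37796, Pow(Add(-35649, 132), -1)) = Mul(37796, Pow(-35517, -1)) = Mul(37796, Rational(-1, 35517)) = Rational(-37796, 35517)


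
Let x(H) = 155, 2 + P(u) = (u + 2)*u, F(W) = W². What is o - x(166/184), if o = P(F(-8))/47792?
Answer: -3701769/23896 ≈ -154.91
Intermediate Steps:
P(u) = -2 + u*(2 + u) (P(u) = -2 + (u + 2)*u = -2 + (2 + u)*u = -2 + u*(2 + u))
o = 2111/23896 (o = (-2 + ((-8)²)² + 2*(-8)²)/47792 = (-2 + 64² + 2*64)*(1/47792) = (-2 + 4096 + 128)*(1/47792) = 4222*(1/47792) = 2111/23896 ≈ 0.088341)
o - x(166/184) = 2111/23896 - 1*155 = 2111/23896 - 155 = -3701769/23896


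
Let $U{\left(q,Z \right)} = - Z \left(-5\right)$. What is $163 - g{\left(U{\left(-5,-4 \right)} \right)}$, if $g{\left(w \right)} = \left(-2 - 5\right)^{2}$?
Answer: $114$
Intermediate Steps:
$U{\left(q,Z \right)} = 5 Z$
$g{\left(w \right)} = 49$ ($g{\left(w \right)} = \left(-7\right)^{2} = 49$)
$163 - g{\left(U{\left(-5,-4 \right)} \right)} = 163 - 49 = 114$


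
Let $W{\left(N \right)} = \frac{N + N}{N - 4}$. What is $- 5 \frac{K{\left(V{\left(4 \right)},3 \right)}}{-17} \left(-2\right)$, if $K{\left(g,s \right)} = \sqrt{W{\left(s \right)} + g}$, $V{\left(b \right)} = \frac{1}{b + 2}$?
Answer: $- \frac{5 i \sqrt{210}}{51} \approx - 1.4207 i$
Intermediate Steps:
$V{\left(b \right)} = \frac{1}{2 + b}$
$W{\left(N \right)} = \frac{2 N}{-4 + N}$
$K{\left(g,s \right)} = \sqrt{g + \frac{2 s}{-4 + s}}$ ($K{\left(g,s \right)} = \sqrt{\frac{2 s}{-4 + s} + g} = \sqrt{g + \frac{2 s}{-4 + s}}$)
$- 5 \frac{K{\left(V{\left(4 \right)},3 \right)}}{-17} \left(-2\right) = - 5 \frac{\sqrt{\frac{2 \cdot 3 + \frac{-4 + 3}{2 + 4}}{-4 + 3}}}{-17} \left(-2\right) = - 5 \sqrt{\frac{6 + \frac{1}{6} \left(-1\right)}{-1}} \left(- \frac{1}{17}\right) \left(-2\right) = - 5 \sqrt{- (6 + \frac{1}{6} \left(-1\right))} \left(- \frac{1}{17}\right) \left(-2\right) = - 5 \sqrt{- (6 - \frac{1}{6})} \left(- \frac{1}{17}\right) \left(-2\right) = - 5 \sqrt{\left(-1\right) \frac{35}{6}} \left(- \frac{1}{17}\right) \left(-2\right) = - 5 \sqrt{- \frac{35}{6}} \left(- \frac{1}{17}\right) \left(-2\right) = - 5 \frac{i \sqrt{210}}{6} \left(- \frac{1}{17}\right) \left(-2\right) = - 5 \left(- \frac{i \sqrt{210}}{102}\right) \left(-2\right) = \frac{5 i \sqrt{210}}{102} \left(-2\right) = - \frac{5 i \sqrt{210}}{51}$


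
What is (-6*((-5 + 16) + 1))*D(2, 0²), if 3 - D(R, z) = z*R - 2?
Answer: -360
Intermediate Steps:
D(R, z) = 5 - R*z (D(R, z) = 3 - (z*R - 2) = 3 - (R*z - 2) = 3 - (-2 + R*z) = 3 + (2 - R*z) = 5 - R*z)
(-6*((-5 + 16) + 1))*D(2, 0²) = (-6*((-5 + 16) + 1))*(5 - 1*2*0²) = (-6*(11 + 1))*(5 - 1*2*0) = (-6*12)*(5 + 0) = -72*5 = -360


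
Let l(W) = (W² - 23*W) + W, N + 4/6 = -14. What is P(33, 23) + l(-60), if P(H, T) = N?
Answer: 14716/3 ≈ 4905.3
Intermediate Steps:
N = -44/3 (N = -⅔ - 14 = -44/3 ≈ -14.667)
l(W) = W² - 22*W
P(H, T) = -44/3
P(33, 23) + l(-60) = -44/3 - 60*(-22 - 60) = -44/3 - 60*(-82) = -44/3 + 4920 = 14716/3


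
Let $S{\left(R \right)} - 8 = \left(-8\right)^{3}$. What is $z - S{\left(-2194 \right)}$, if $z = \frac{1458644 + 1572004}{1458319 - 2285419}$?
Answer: $\frac{34485646}{68925} \approx 500.34$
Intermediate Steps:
$z = - \frac{252554}{68925}$ ($z = \frac{3030648}{-827100} = 3030648 \left(- \frac{1}{827100}\right) = - \frac{252554}{68925} \approx -3.6642$)
$S{\left(R \right)} = -504$ ($S{\left(R \right)} = 8 + \left(-8\right)^{3} = 8 - 512 = -504$)
$z - S{\left(-2194 \right)} = - \frac{252554}{68925} - -504 = - \frac{252554}{68925} + 504 = \frac{34485646}{68925}$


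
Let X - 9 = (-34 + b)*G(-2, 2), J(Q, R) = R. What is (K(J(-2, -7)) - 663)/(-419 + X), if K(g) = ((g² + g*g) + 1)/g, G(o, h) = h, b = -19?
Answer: 395/301 ≈ 1.3123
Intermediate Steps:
X = -97 (X = 9 + (-34 - 19)*2 = 9 - 53*2 = 9 - 106 = -97)
K(g) = (1 + 2*g²)/g (K(g) = ((g² + g²) + 1)/g = (2*g² + 1)/g = (1 + 2*g²)/g)
(K(J(-2, -7)) - 663)/(-419 + X) = ((1/(-7) + 2*(-7)) - 663)/(-419 - 97) = ((-⅐ - 14) - 663)/(-516) = (-99/7 - 663)*(-1/516) = -4740/7*(-1/516) = 395/301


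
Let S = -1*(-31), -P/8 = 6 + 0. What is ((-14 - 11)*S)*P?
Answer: 37200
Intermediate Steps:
P = -48 (P = -8*(6 + 0) = -8*6 = -48)
S = 31
((-14 - 11)*S)*P = ((-14 - 11)*31)*(-48) = -25*31*(-48) = -775*(-48) = 37200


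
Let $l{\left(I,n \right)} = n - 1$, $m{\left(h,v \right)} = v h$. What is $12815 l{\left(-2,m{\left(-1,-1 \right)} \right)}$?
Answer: $0$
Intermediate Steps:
$m{\left(h,v \right)} = h v$
$l{\left(I,n \right)} = -1 + n$
$12815 l{\left(-2,m{\left(-1,-1 \right)} \right)} = 12815 \left(-1 - -1\right) = 12815 \left(-1 + 1\right) = 12815 \cdot 0 = 0$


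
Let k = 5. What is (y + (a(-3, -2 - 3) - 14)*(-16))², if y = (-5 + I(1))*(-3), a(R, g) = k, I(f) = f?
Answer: 24336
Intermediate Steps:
a(R, g) = 5
y = 12 (y = (-5 + 1)*(-3) = -4*(-3) = 12)
(y + (a(-3, -2 - 3) - 14)*(-16))² = (12 + (5 - 14)*(-16))² = (12 - 9*(-16))² = (12 + 144)² = 156² = 24336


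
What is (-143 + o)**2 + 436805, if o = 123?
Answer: 437205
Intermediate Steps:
(-143 + o)**2 + 436805 = (-143 + 123)**2 + 436805 = (-20)**2 + 436805 = 400 + 436805 = 437205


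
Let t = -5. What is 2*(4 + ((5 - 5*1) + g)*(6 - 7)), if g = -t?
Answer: -2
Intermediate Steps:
g = 5 (g = -1*(-5) = 5)
2*(4 + ((5 - 5*1) + g)*(6 - 7)) = 2*(4 + ((5 - 5*1) + 5)*(6 - 7)) = 2*(4 + ((5 - 5) + 5)*(-1)) = 2*(4 + (0 + 5)*(-1)) = 2*(4 + 5*(-1)) = 2*(4 - 5) = 2*(-1) = -2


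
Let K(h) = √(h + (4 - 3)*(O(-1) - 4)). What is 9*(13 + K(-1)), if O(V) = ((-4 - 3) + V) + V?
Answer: 117 + 9*I*√14 ≈ 117.0 + 33.675*I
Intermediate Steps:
O(V) = -7 + 2*V (O(V) = (-7 + V) + V = -7 + 2*V)
K(h) = √(-13 + h) (K(h) = √(h + (4 - 3)*((-7 + 2*(-1)) - 4)) = √(h + 1*((-7 - 2) - 4)) = √(h + 1*(-9 - 4)) = √(h + 1*(-13)) = √(h - 13) = √(-13 + h))
9*(13 + K(-1)) = 9*(13 + √(-13 - 1)) = 9*(13 + √(-14)) = 9*(13 + I*√14) = 117 + 9*I*√14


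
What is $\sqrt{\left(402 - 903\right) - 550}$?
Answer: $i \sqrt{1051} \approx 32.419 i$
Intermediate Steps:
$\sqrt{\left(402 - 903\right) - 550} = \sqrt{-501 - 550} = \sqrt{-1051} = i \sqrt{1051}$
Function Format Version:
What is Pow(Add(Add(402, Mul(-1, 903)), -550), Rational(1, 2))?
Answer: Mul(I, Pow(1051, Rational(1, 2))) ≈ Mul(32.419, I)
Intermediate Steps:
Pow(Add(Add(402, Mul(-1, 903)), -550), Rational(1, 2)) = Pow(Add(Add(402, -903), -550), Rational(1, 2)) = Pow(Add(-501, -550), Rational(1, 2)) = Pow(-1051, Rational(1, 2)) = Mul(I, Pow(1051, Rational(1, 2)))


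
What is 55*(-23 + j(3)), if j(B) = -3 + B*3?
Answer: -935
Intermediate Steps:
j(B) = -3 + 3*B
55*(-23 + j(3)) = 55*(-23 + (-3 + 3*3)) = 55*(-23 + (-3 + 9)) = 55*(-23 + 6) = 55*(-17) = -935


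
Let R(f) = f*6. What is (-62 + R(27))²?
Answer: 10000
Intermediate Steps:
R(f) = 6*f
(-62 + R(27))² = (-62 + 6*27)² = (-62 + 162)² = 100² = 10000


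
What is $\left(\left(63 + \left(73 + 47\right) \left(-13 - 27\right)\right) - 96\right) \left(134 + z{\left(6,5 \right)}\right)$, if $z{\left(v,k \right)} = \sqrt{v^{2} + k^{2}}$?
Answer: $-647622 - 4833 \sqrt{61} \approx -6.8537 \cdot 10^{5}$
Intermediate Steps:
$z{\left(v,k \right)} = \sqrt{k^{2} + v^{2}}$
$\left(\left(63 + \left(73 + 47\right) \left(-13 - 27\right)\right) - 96\right) \left(134 + z{\left(6,5 \right)}\right) = \left(\left(63 + \left(73 + 47\right) \left(-13 - 27\right)\right) - 96\right) \left(134 + \sqrt{5^{2} + 6^{2}}\right) = \left(\left(63 + 120 \left(-40\right)\right) - 96\right) \left(134 + \sqrt{25 + 36}\right) = \left(\left(63 - 4800\right) - 96\right) \left(134 + \sqrt{61}\right) = \left(-4737 - 96\right) \left(134 + \sqrt{61}\right) = - 4833 \left(134 + \sqrt{61}\right) = -647622 - 4833 \sqrt{61}$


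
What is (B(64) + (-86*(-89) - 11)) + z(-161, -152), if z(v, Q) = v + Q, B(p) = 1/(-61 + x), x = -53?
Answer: 835619/114 ≈ 7330.0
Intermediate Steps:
B(p) = -1/114 (B(p) = 1/(-61 - 53) = 1/(-114) = -1/114)
z(v, Q) = Q + v
(B(64) + (-86*(-89) - 11)) + z(-161, -152) = (-1/114 + (-86*(-89) - 11)) + (-152 - 161) = (-1/114 + (7654 - 11)) - 313 = (-1/114 + 7643) - 313 = 871301/114 - 313 = 835619/114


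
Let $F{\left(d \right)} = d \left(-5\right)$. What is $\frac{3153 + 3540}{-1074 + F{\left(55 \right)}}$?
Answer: $- \frac{6693}{1349} \approx -4.9615$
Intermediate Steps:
$F{\left(d \right)} = - 5 d$
$\frac{3153 + 3540}{-1074 + F{\left(55 \right)}} = \frac{3153 + 3540}{-1074 - 275} = \frac{6693}{-1074 - 275} = \frac{6693}{-1349} = 6693 \left(- \frac{1}{1349}\right) = - \frac{6693}{1349}$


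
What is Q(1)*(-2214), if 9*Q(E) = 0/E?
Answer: 0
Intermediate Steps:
Q(E) = 0 (Q(E) = (0/E)/9 = (⅑)*0 = 0)
Q(1)*(-2214) = 0*(-2214) = 0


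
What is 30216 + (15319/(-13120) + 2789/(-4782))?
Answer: 947818579151/31369920 ≈ 30214.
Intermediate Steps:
30216 + (15319/(-13120) + 2789/(-4782)) = 30216 + (15319*(-1/13120) + 2789*(-1/4782)) = 30216 + (-15319/13120 - 2789/4782) = 30216 - 54923569/31369920 = 947818579151/31369920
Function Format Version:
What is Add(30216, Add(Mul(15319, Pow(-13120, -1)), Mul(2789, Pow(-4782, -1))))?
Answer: Rational(947818579151, 31369920) ≈ 30214.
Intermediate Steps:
Add(30216, Add(Mul(15319, Pow(-13120, -1)), Mul(2789, Pow(-4782, -1)))) = Add(30216, Add(Mul(15319, Rational(-1, 13120)), Mul(2789, Rational(-1, 4782)))) = Add(30216, Add(Rational(-15319, 13120), Rational(-2789, 4782))) = Add(30216, Rational(-54923569, 31369920)) = Rational(947818579151, 31369920)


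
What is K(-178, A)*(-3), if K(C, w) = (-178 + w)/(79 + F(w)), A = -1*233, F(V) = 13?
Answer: 1233/92 ≈ 13.402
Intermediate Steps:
A = -233
K(C, w) = -89/46 + w/92 (K(C, w) = (-178 + w)/(79 + 13) = (-178 + w)/92 = (-178 + w)*(1/92) = -89/46 + w/92)
K(-178, A)*(-3) = (-89/46 + (1/92)*(-233))*(-3) = (-89/46 - 233/92)*(-3) = -411/92*(-3) = 1233/92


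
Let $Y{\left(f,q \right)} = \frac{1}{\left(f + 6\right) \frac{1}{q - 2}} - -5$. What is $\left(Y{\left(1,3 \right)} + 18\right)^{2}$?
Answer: $\frac{26244}{49} \approx 535.59$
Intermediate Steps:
$Y{\left(f,q \right)} = 5 + \frac{-2 + q}{6 + f}$ ($Y{\left(f,q \right)} = \frac{1}{\left(6 + f\right) \frac{1}{-2 + q}} + 5 = \frac{1}{\frac{1}{-2 + q} \left(6 + f\right)} + 5 = \frac{-2 + q}{6 + f} + 5 = 5 + \frac{-2 + q}{6 + f}$)
$\left(Y{\left(1,3 \right)} + 18\right)^{2} = \left(\frac{28 + 3 + 5 \cdot 1}{6 + 1} + 18\right)^{2} = \left(\frac{28 + 3 + 5}{7} + 18\right)^{2} = \left(\frac{1}{7} \cdot 36 + 18\right)^{2} = \left(\frac{36}{7} + 18\right)^{2} = \left(\frac{162}{7}\right)^{2} = \frac{26244}{49}$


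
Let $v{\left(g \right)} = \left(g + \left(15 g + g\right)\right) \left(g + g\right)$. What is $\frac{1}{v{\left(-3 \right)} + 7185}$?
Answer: $\frac{1}{7491} \approx 0.00013349$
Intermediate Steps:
$v{\left(g \right)} = 34 g^{2}$ ($v{\left(g \right)} = \left(g + 16 g\right) 2 g = 17 g 2 g = 34 g^{2}$)
$\frac{1}{v{\left(-3 \right)} + 7185} = \frac{1}{34 \left(-3\right)^{2} + 7185} = \frac{1}{34 \cdot 9 + 7185} = \frac{1}{306 + 7185} = \frac{1}{7491}$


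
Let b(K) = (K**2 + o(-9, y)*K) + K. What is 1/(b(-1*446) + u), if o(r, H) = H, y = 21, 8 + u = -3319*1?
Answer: 1/185777 ≈ 5.3828e-6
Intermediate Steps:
u = -3327 (u = -8 - 3319*1 = -8 - 3319 = -3327)
b(K) = K**2 + 22*K (b(K) = (K**2 + 21*K) + K = K**2 + 22*K)
1/(b(-1*446) + u) = 1/((-1*446)*(22 - 1*446) - 3327) = 1/(-446*(22 - 446) - 3327) = 1/(-446*(-424) - 3327) = 1/(189104 - 3327) = 1/185777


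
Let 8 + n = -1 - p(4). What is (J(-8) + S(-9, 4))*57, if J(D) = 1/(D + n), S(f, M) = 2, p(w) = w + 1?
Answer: 2451/22 ≈ 111.41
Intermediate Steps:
p(w) = 1 + w
n = -14 (n = -8 + (-1 - (1 + 4)) = -8 + (-1 - 1*5) = -8 + (-1 - 5) = -8 - 6 = -14)
J(D) = 1/(-14 + D) (J(D) = 1/(D - 14) = 1/(-14 + D))
(J(-8) + S(-9, 4))*57 = (1/(-14 - 8) + 2)*57 = (1/(-22) + 2)*57 = (-1/22 + 2)*57 = (43/22)*57 = 2451/22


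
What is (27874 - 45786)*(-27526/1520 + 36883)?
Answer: -62730772763/95 ≈ -6.6032e+8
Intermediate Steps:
(27874 - 45786)*(-27526/1520 + 36883) = -17912*(-27526*1/1520 + 36883) = -17912*(-13763/760 + 36883) = -17912*28017317/760 = -62730772763/95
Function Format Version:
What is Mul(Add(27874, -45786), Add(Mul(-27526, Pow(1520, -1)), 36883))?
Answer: Rational(-62730772763, 95) ≈ -6.6032e+8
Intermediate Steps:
Mul(Add(27874, -45786), Add(Mul(-27526, Pow(1520, -1)), 36883)) = Mul(-17912, Add(Mul(-27526, Rational(1, 1520)), 36883)) = Mul(-17912, Add(Rational(-13763, 760), 36883)) = Mul(-17912, Rational(28017317, 760)) = Rational(-62730772763, 95)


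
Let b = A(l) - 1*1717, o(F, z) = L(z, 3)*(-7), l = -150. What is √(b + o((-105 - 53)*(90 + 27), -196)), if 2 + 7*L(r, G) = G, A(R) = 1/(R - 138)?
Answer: I*√989570/24 ≈ 41.449*I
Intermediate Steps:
A(R) = 1/(-138 + R)
L(r, G) = -2/7 + G/7
o(F, z) = -1 (o(F, z) = (-2/7 + (⅐)*3)*(-7) = (-2/7 + 3/7)*(-7) = (⅐)*(-7) = -1)
b = -494497/288 (b = 1/(-138 - 150) - 1*1717 = 1/(-288) - 1717 = -1/288 - 1717 = -494497/288 ≈ -1717.0)
√(b + o((-105 - 53)*(90 + 27), -196)) = √(-494497/288 - 1) = √(-494785/288) = I*√989570/24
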